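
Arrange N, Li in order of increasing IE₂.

IE_2 is the cost of taking one more electron from the +1 cation: N⁺ still has 4 valence electrons; Li⁺ is the bare [He] core.
Pulling an electron out of a noble-gas core costs far more than removing a remaining valence electron, so Li sits at the high end of IE_2.
Tabulated IE_2 (kJ/mol): N 2856, Li 7298.
Overall IE_2 order: N < Li.

N, Li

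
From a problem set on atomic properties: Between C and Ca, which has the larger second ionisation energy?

C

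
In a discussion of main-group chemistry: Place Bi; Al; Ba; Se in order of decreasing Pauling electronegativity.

Se > Bi > Al > Ba

Al is in period 3, group 13; Se is in period 4, group 16; Ba is in period 6, group 2; Bi is in period 6, group 15.
Smaller atoms with higher effective nuclear charge are more electronegative.
These span different periods and groups, so the two trends combine.
Al > Ba: both effects reinforce here, so Al is clearly the higher of the two.
Bi > Al: period and group pull opposite ways; the across-period shift dominates (2.02 vs 1.61).
Se > Bi: relative to Bi, both the across-period and down-group shifts push Se's electronegativity up.
Approximate values (Pauling): Al 1.61, Se 2.55, Ba 0.89, Bi 2.02.
So from highest to lowest: Se > Bi > Al > Ba.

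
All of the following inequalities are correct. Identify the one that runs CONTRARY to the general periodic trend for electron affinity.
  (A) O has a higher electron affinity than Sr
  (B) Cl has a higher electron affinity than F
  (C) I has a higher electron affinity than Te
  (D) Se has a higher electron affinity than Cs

(B)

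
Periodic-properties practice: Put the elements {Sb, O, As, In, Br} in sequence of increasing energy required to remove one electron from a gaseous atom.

O is in period 2, group 16; As is in period 4, group 15; Br is in period 4, group 17; In is in period 5, group 13; Sb is in period 5, group 15.
Removing the outermost electron gets harder across a period and easier down a group.
Neither a single period nor a single group — weigh both effects.
Sb > In: both are in period 5; the period trend gives Sb the larger value.
As > Sb: As sits above Sb in group 15, so the down-group effect alone puts As higher.
Br > As: Br lies to the right of As in period 4, so the across-period effect alone puts Br higher.
O > Br: period and group pull opposite ways; the down-group shift dominates (1314 vs 1140 kJ/mol).
Tabulated first ionization energy (kJ/mol): O 1314, As 947, Br 1140, In 558, Sb 831.
So from lowest to highest: In < Sb < As < Br < O.

In, Sb, As, Br, O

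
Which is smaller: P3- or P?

Forming P3- adds 3 electrons to P. More electron–electron repulsion in the same shell, with unchanged nuclear charge, lets the cloud expand.
An anion is larger than its parent atom: P3- > P.

P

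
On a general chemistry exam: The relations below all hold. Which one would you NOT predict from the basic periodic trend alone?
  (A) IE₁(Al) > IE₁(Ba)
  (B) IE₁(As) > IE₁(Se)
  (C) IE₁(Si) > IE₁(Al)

The general trend: IE₁ increases across a period and decreases down a group.
(A) Al (period 3, group 13) vs Ba (period 6, group 2): the stated order agrees with the simple trend.
(B) As (period 4, group 15) vs Se (period 4, group 16): the stated order contradicts the simple trend.
(C) Si (period 3, group 14) vs Al (period 3, group 13): the stated order agrees with the simple trend.
The exception is (B): Se (4p⁴) ionizes more easily than half-filled As (4p³).

(B)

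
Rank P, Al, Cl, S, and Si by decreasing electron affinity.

Cl > S > Si > P > Al

Al is in period 3, group 13; Si is in period 3, group 14; P is in period 3, group 15; S is in period 3, group 16; Cl is in period 3, group 17.
EA tends to increase across a period and decrease down a group, though the pattern is less regular than for IE or radius.
All lie in period 3; the across-period trend (electron affinity increases left to right) applies, with the exception below.
Note the exception: Si has a higher electron affinity than P, contrary to the simple trend — adding an electron to P's half-filled 3p³ is unfavourable, so Si (3p²) has the more exothermic EA.
For reference (kJ/mol): Al 42, Si 134, P 72, S 200, Cl 349.
So from highest to lowest: Cl > S > Si > P > Al.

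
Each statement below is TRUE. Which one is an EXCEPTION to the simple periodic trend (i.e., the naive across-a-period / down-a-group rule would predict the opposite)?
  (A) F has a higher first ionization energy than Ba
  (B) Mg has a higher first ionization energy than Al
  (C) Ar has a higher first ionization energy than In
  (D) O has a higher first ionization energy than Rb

(B)

The general trend: first ionization energy increases across a period and decreases down a group.
(A) F (period 2, group 17) vs Ba (period 6, group 2): the stated order agrees with the simple trend.
(B) Mg (period 3, group 2) vs Al (period 3, group 13): the stated order contradicts the simple trend.
(C) Ar (period 3, group 18) vs In (period 5, group 13): the stated order agrees with the simple trend.
(D) O (period 2, group 16) vs Rb (period 5, group 1): the stated order agrees with the simple trend.
The exception is (B): Al's single 3p electron is easier to remove than one from Mg's filled 3s².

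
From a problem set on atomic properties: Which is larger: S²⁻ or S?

S²⁻

Forming S²⁻ adds 2 electrons to S. More electron–electron repulsion in the same shell, with unchanged nuclear charge, lets the cloud expand.
An anion is larger than its parent atom: S²⁻ > S.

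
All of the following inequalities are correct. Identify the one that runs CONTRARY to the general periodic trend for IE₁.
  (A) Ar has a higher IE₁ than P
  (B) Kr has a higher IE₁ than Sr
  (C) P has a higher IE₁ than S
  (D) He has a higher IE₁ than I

The general trend: IE₁ increases across a period and decreases down a group.
(A) Ar (period 3, group 18) vs P (period 3, group 15): the stated order agrees with the simple trend.
(B) Kr (period 4, group 18) vs Sr (period 5, group 2): the stated order agrees with the simple trend.
(C) P (period 3, group 15) vs S (period 3, group 16): the stated order contradicts the simple trend.
(D) He (period 1, group 18) vs I (period 5, group 17): the stated order agrees with the simple trend.
The exception is (C): S (3p⁴) ionizes more easily than half-filled P (3p³) because the paired 3p electron in S is pushed out by e⁻–e⁻ repulsion.

(C)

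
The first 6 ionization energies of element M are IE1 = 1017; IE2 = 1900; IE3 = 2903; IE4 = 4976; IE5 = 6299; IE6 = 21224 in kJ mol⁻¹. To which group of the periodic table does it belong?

Group 15

Look for the largest jump between consecutive ionization energies: IE6/IE5 ≈ 3.4, far larger than any earlier ratio.
That jump marks the point where a core electron is being removed. So the atom has 5 valence electrons.
A main-group element with 5 valence electrons is in group 15.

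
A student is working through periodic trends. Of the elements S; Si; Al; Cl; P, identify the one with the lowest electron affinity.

Al

Al is in period 3, group 13; Si is in period 3, group 14; P is in period 3, group 15; S is in period 3, group 16; Cl is in period 3, group 17.
Atoms with high Z_eff and room in the valence shell (especially the halogens) have the most exothermic electron affinities.
All lie in period 3; the across-period trend (electron affinity increases left to right) applies, with the exception below.
Note the exception: Si has a higher electron affinity than P, contrary to the simple trend — adding an electron to P's half-filled 3p³ is unfavourable, so Si (3p²) has the more exothermic EA.
For reference (kJ/mol): Al 42, Si 134, P 72, S 200, Cl 349.
The lowest electron affinity among these belongs to Al.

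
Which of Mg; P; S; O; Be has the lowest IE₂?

Mg

Consider each +1 ion: Mg⁺ still has 1 valence electron; P⁺ still has 4 valence electrons; S⁺ still has 5 valence electrons; O⁺ still has 5 valence electrons; Be⁺ still has 1 valence electron.
All are still removing valence electrons, so compare the +1 ions as you would atoms: IE_2 generally rises across a period (higher Z_eff) and falls down a group (larger shell), subject to the usual subshell exceptions.
Valence configurations: Mg⁺ [Ne]3s¹, P⁺ [Ne]3s²3p², S⁺ [Ne]3s²3p³, O⁺ [He]2s²2p³, Be⁺ [He]2s¹.
Approximate IE_2 values (kJ/mol): Mg 1451, P 1907, S 2252, O 3388, Be 1757.
Overall IE_2 order: Mg < Be < P < S < O.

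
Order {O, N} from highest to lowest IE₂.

O > N

After 1 electron has been removed, what remains? O⁺ still has 5 valence electrons; N⁺ still has 4 valence electrons.
All are still removing valence electrons, so compare the +1 ions as you would atoms: IE_2 generally rises across a period (higher Z_eff) and falls down a group (larger shell), subject to the usual subshell exceptions.
Valence configurations: O⁺ [He]2s²2p³, N⁺ [He]2s²2p².
Tabulated IE_2 (kJ/mol): O 3388, N 2856.
So the second ionization energies run N < O.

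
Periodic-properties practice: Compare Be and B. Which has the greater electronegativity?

B

Be is in period 2, group 2; B is in period 2, group 13.
Smaller atoms with higher effective nuclear charge are more electronegative.
All lie in period 2, so electronegativity increases left to right.
So B has the greater electronegativity (B > Be).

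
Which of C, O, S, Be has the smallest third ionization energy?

S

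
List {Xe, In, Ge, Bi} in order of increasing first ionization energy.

Ge is in period 4, group 14; In is in period 5, group 13; Xe is in period 5, group 18; Bi is in period 6, group 15.
Across a period the outer electron is held more tightly (higher IE₁); down a group it sits in a higher shell, more shielded, and comes off more easily.
Neither a single period nor a single group — weigh both effects.
Bi > In: period and group pull opposite ways; the across-period shift dominates (703 vs 558 kJ/mol).
Ge > Bi: the two effects oppose for this pair; the down-group effect wins (762 vs 703 kJ/mol).
Xe > Ge: period and group pull opposite ways; the across-period shift dominates (1170 vs 762 kJ/mol).
Tabulated first ionization energy (kJ/mol): Ge 762, In 558, Xe 1170, Bi 703.
So from lowest to highest: In < Bi < Ge < Xe.

In, Bi, Ge, Xe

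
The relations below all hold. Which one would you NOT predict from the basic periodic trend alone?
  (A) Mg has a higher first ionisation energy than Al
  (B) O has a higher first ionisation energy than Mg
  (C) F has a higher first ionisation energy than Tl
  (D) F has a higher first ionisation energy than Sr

The general trend: first ionisation energy increases across a period and decreases down a group.
(A) Mg (period 3, group 2) vs Al (period 3, group 13): the stated order contradicts the simple trend.
(B) O (period 2, group 16) vs Mg (period 3, group 2): the stated order agrees with the simple trend.
(C) F (period 2, group 17) vs Tl (period 6, group 13): the stated order agrees with the simple trend.
(D) F (period 2, group 17) vs Sr (period 5, group 2): the stated order agrees with the simple trend.
The exception is (A): Al's single 3p electron is easier to remove than one from Mg's filled 3s².

(A)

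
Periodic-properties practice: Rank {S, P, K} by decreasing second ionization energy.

After 1 electron has been removed, what remains? S⁺ still has 5 valence electrons; P⁺ still has 4 valence electrons; K⁺ is the bare [Ar] core.
Breaking into a closed-shell core is much more expensive than removing a leftover valence electron — K has the largest IE_2 here.
Valence configurations: S⁺ [Ne]3s²3p³, P⁺ [Ne]3s²3p².
The numbers (kJ/mol): S 2252, P 1907, K 3052.
Hence IE_2: P < S < K.

K > S > P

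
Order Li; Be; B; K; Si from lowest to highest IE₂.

Si < Be < B < K < Li

The second ionization energy removes an electron from the +1 ion. For each element: Li⁺ is the bare [He] core; Be⁺ still has 1 valence electron; B⁺ still has 2 valence electrons; K⁺ is the bare [Ar] core; Si⁺ still has 3 valence electrons.
Pulling an electron out of a noble-gas core costs far more than removing a remaining valence electron, so K and Li sit at the high end of IE_2.
Valence configurations: Be⁺ [He]2s¹, B⁺ [He]2s², Si⁺ [Ne]3s²3p¹.
Approximate IE_2 values (kJ/mol): Li 7298, Be 1757, B 2427, K 3052, Si 1577.
Overall IE_2 order: Si < Be < B < K < Li.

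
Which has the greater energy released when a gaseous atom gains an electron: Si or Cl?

Si is in period 3, group 14; Cl is in period 3, group 17.
EA tends to increase across a period and decrease down a group, though the pattern is less regular than for IE or radius.
All lie in period 3, so electron affinity increases left to right.
So Cl has the greater energy released when a gaseous atom gains an electron (Cl > Si).

Cl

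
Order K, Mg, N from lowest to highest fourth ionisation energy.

The fourth ionization energy removes an electron from the +3 ion. For each element: K³⁺ is already 2 electrons into the core; Mg³⁺ is already 1 electron into the core; N³⁺ still has 2 valence electrons.
Usually core removal costs more than valence removal, but here the competition is close: a tightly held n=2 valence electron can cost more to remove than an n=3 core electron, so the actual values have to decide it.
Approximate IE_4 values (kJ/mol): K 5877, Mg 10543, N 7475.
So the fourth ionization energies run K < N < Mg.

K, N, Mg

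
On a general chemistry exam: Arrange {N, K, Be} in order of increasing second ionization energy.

Be < N < K

IE_2 is the cost of taking one more electron from the +1 cation: N⁺ still has 4 valence electrons; K⁺ is the bare [Ar] core; Be⁺ still has 1 valence electron.
Breaking into a closed-shell core is much more expensive than removing a leftover valence electron — K has the largest IE_2 here.
Valence configurations: N⁺ [He]2s²2p², Be⁺ [He]2s¹.
Approximate IE_2 values (kJ/mol): N 2856, K 3052, Be 1757.
Overall IE_2 order: Be < N < K.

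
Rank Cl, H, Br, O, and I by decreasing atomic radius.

I > Br > Cl > O > H

Atomic radius shrinks across a period as nuclear charge pulls the same shell inward, and grows down a group as new shells are added.
Here both period and group differ, so the two effects have to be weighed against each other.
O > H: period and group pull opposite ways; the down-group shift dominates (63 vs 32 pm).
Cl > O: the two effects oppose for this pair; the down-group effect wins (99 vs 63 pm).
Br > Cl: Br sits below Cl in group 17, so the down-group effect alone puts Br larger.
I > Br: they share group 17; the group trend gives I the larger value.
Tabulated atomic radius (pm): H 32, O 63, Cl 99, Br 114, I 133.
So from largest to smallest: I > Br > Cl > O > H.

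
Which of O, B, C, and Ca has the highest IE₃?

After 2 electrons have been removed, what remains? O²⁺ still has 4 valence electrons; B²⁺ still has 1 valence electron; C²⁺ still has 2 valence electrons; Ca²⁺ is the bare [Ar] core.
Usually core removal costs more than valence removal, but here the competition is close: a tightly held n=2 valence electron can cost more to remove than an n=3 core electron, so the actual values have to decide it.
Valence configurations: O²⁺ [He]2s²2p², B²⁺ [He]2s¹, C²⁺ [He]2s².
Tabulated IE_3 (kJ/mol): O 5300, B 3660, C 4620, Ca 4912.
Putting it together, IE_3: B < C < Ca < O.

O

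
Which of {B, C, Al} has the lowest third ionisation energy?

The third ionization energy removes an electron from the +2 ion. For each element: B²⁺ still has 1 valence electron; C²⁺ still has 2 valence electrons; Al²⁺ still has 1 valence electron.
All are still removing valence electrons, so compare the +2 ions as you would atoms: IE_3 generally rises across a period (higher Z_eff) and falls down a group (larger shell), subject to the usual subshell exceptions.
Valence configurations: B²⁺ [He]2s¹, C²⁺ [He]2s², Al²⁺ [Ne]3s¹.
The numbers (kJ/mol): B 3660, C 4620, Al 2745.
Overall IE_3 order: Al < B < C.

Al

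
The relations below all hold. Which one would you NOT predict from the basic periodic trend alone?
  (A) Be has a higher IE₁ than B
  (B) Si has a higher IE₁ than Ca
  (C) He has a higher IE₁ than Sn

The general trend: IE₁ increases across a period and decreases down a group.
(A) Be (period 2, group 2) vs B (period 2, group 13): the stated order contradicts the simple trend.
(B) Si (period 3, group 14) vs Ca (period 4, group 2): the stated order agrees with the simple trend.
(C) He (period 1, group 18) vs Sn (period 5, group 14): the stated order agrees with the simple trend.
The exception is (A): removing B's lone 2p electron is easier than breaking Be's filled 2s².

(A)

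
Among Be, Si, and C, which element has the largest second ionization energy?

C

IE_2 is the cost of taking one more electron from the +1 cation: Be⁺ still has 1 valence electron; Si⁺ still has 3 valence electrons; C⁺ still has 3 valence electrons.
All are still removing valence electrons, so compare the +1 ions as you would atoms: IE_2 generally rises across a period (higher Z_eff) and falls down a group (larger shell), subject to the usual subshell exceptions.
Valence configurations: Be⁺ [He]2s¹, Si⁺ [Ne]3s²3p¹, C⁺ [He]2s²2p¹.
Tabulated IE_2 (kJ/mol): Be 1757, Si 1577, C 2353.
Putting it together, IE_2: Si < Be < C.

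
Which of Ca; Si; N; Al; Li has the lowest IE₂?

Consider each +1 ion: Ca⁺ still has 1 valence electron; Si⁺ still has 3 valence electrons; N⁺ still has 4 valence electrons; Al⁺ still has 2 valence electrons; Li⁺ is the bare [He] core.
Breaking into a closed-shell core is much more expensive than removing a leftover valence electron — Li has the largest IE_2 here.
Valence configurations: Ca⁺ [Ar]4s¹, Si⁺ [Ne]3s²3p¹, N⁺ [He]2s²2p², Al⁺ [Ne]3s².
Si⁺ loses a lone 3p electron whereas Al⁺ must break into a filled 3s² pair, so IE_2(Al) > IE_2(Si) even though Si has the higher nuclear charge.
Tabulated IE_2 (kJ/mol): Ca 1145, Si 1577, N 2856, Al 1817, Li 7298.
Putting it together, IE_2: Ca < Si < Al < N < Li.

Ca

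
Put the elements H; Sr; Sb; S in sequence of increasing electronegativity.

Sr, Sb, H, S

H is in period 1, group 1; S is in period 3, group 16; Sr is in period 5, group 2; Sb is in period 5, group 15.
Smaller atoms with higher effective nuclear charge are more electronegative.
Here both period and group differ, so the two effects have to be weighed against each other.
Sb > Sr: both are in period 5; the period trend gives Sb the larger value.
H > Sb: period and group pull opposite ways; the down-group shift dominates (2.20 vs 2.05).
S > H: period and group pull opposite ways; the across-period shift dominates (2.58 vs 2.20).
Tabulated electronegativity (Pauling): H 2.20, S 2.58, Sr 0.95, Sb 2.05.
So from lowest to highest: Sr < Sb < H < S.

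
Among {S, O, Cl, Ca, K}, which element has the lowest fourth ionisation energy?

S

After 3 electrons have been removed, what remains? S³⁺ still has 3 valence electrons; O³⁺ still has 3 valence electrons; Cl³⁺ still has 4 valence electrons; Ca³⁺ is already 1 electron into the core; K³⁺ is already 2 electrons into the core.
Usually core removal costs more than valence removal, but here the competition is close: a tightly held n=2 valence electron can cost more to remove than an n=3 core electron, so the actual values have to decide it.
Valence configurations: S³⁺ [Ne]3s²3p¹, O³⁺ [He]2s²2p¹, Cl³⁺ [Ne]3s²3p².
Tabulated IE_4 (kJ/mol): S 4556, O 7469, Cl 5159, Ca 6491, K 5877.
Overall IE_4 order: S < Cl < K < Ca < O.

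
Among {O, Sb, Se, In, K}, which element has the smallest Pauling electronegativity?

EN rises left→right (higher Z_eff, smaller atoms) and falls top→bottom (larger, more shielded atoms).
Neither a single period nor a single group — weigh both effects.
In > K: the two effects oppose for this pair; the across-period effect wins (1.78 vs 0.82).
Sb > In: both are in period 5; the period trend gives Sb the larger value.
Se > Sb: both effects reinforce here, so Se is clearly the higher of the two.
O > Se: O sits above Se in group 16, so the down-group effect alone puts O higher.
Tabulated electronegativity (Pauling): O 3.44, K 0.82, Se 2.55, In 1.78, Sb 2.05.
The smallest Pauling electronegativity among these belongs to K.

K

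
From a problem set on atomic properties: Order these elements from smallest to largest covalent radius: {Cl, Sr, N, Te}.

Atomic radius shrinks across a period as nuclear charge pulls the same shell inward, and grows down a group as new shells are added.
Here both period and group differ, so the two effects have to be weighed against each other.
Cl > N: the two effects oppose for this pair; the down-group effect wins (99 vs 71 pm).
Te > Cl: relative to Cl, both the across-period and down-group shifts push Te's atomic radius up.
Sr > Te: both are in period 5; the period trend gives Sr the larger value.
Approximate values (pm): N 71, Cl 99, Sr 185, Te 136.
So from smallest to largest: N < Cl < Te < Sr.

N < Cl < Te < Sr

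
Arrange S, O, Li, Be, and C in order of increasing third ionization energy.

After 2 electrons have been removed, what remains? S²⁺ still has 4 valence electrons; O²⁺ still has 4 valence electrons; Li²⁺ is already 1 electron into the core; Be²⁺ is the bare [He] core; C²⁺ still has 2 valence electrons.
Core electrons are held far more tightly than valence electrons, so Li and Be top the IE_3 order.
Valence configurations: S²⁺ [Ne]3s²3p², O²⁺ [He]2s²2p², C²⁺ [He]2s².
Tabulated IE_3 (kJ/mol): S 3357, O 5300, Li 11815, Be 14849, C 4620.
Putting it together, IE_3: S < C < O < Li < Be.

S < C < O < Li < Be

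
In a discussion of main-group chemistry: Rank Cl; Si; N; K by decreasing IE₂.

K > N > Cl > Si

After 1 electron has been removed, what remains? Cl⁺ still has 6 valence electrons; Si⁺ still has 3 valence electrons; N⁺ still has 4 valence electrons; K⁺ is the bare [Ar] core.
Core electrons are held far more tightly than valence electrons, so K tops the IE_2 order.
Valence configurations: Cl⁺ [Ne]3s²3p⁴, Si⁺ [Ne]3s²3p¹, N⁺ [He]2s²2p².
The numbers (kJ/mol): Cl 2298, Si 1577, N 2856, K 3052.
So the second ionization energies run Si < Cl < N < K.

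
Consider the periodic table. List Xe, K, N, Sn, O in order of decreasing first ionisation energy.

N > O > Xe > Sn > K

N is in period 2, group 15; O is in period 2, group 16; K is in period 4, group 1; Sn is in period 5, group 14; Xe is in period 5, group 18.
IE₁ increases left→right with effective nuclear charge and decreases top→bottom as the valence shell moves farther out.
Neither a single period nor a single group — weigh both effects.
Sn > K: period and group pull opposite ways; the across-period shift dominates (709 vs 419 kJ/mol).
Xe > Sn: both are in period 5; the period trend gives Xe the larger value.
O > Xe: the two effects oppose for this pair; the down-group effect wins (1314 vs 1170 kJ/mol).
N > O: this pair runs against the simple trend — see the exception note.
Note the exception: N has a higher first ionization energy than O, contrary to the simple trend — pairing an electron in O's 2p⁴ costs repulsion energy, so O ionizes more easily than half-filled N (2p³).
Approximate values (kJ/mol): N 1402, O 1314, K 419, Sn 709, Xe 1170.
So from highest to lowest: N > O > Xe > Sn > K.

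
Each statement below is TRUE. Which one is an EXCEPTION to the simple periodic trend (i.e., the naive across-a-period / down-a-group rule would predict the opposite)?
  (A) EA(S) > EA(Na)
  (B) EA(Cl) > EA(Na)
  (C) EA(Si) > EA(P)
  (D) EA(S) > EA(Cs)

(C)

The general trend: electron affinity increases across a period and decreases down a group.
(A) S (period 3, group 16) vs Na (period 3, group 1): the stated order agrees with the simple trend.
(B) Cl (period 3, group 17) vs Na (period 3, group 1): the stated order agrees with the simple trend.
(C) Si (period 3, group 14) vs P (period 3, group 15): the stated order contradicts the simple trend.
(D) S (period 3, group 16) vs Cs (period 6, group 1): the stated order agrees with the simple trend.
The exception is (C): adding an electron to P's half-filled 3p³ is unfavourable, so Si (3p²) has the more exothermic EA.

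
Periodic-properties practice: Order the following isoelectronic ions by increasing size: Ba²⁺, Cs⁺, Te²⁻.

All of these have 54 electrons, so size is governed by nuclear charge alone: the more protons, the stronger the pull on the same electron cloud, and the smaller the ion.
Nuclear charges: Ba²⁺ (Z=56), Cs⁺ (Z=55), Te²⁻ (Z=52).
Smallest to largest: Ba²⁺ < Cs⁺ < Te²⁻.

Ba²⁺ < Cs⁺ < Te²⁻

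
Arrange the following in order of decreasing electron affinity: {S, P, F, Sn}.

F is in period 2, group 17; P is in period 3, group 15; S is in period 3, group 16; Sn is in period 5, group 14.
Adding an electron releases more energy for atoms nearer the top right (short of the noble gases).
Here both period and group differ, so the two effects have to be weighed against each other.
Sn > P: this pair runs against the simple trend — see the exception note.
S > Sn: both effects reinforce here, so S is clearly the higher of the two.
F > S: relative to S, both the across-period and down-group shifts push F's electron affinity up.
Note the exception: Sn has a higher electron affinity than P, contrary to the simple trend — adding an electron to P's half-filled np³ subshell costs electron-pairing energy.
Tabulated electron affinity (kJ/mol): F 328, P 72, S 200, Sn 107.
So from highest to lowest: F > S > Sn > P.

F > S > Sn > P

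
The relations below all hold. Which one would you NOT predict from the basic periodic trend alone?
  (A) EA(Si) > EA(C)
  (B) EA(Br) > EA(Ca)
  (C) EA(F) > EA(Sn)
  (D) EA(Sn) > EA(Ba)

(A)

The general trend: electron affinity increases across a period and decreases down a group.
(A) Si (period 3, group 14) vs C (period 2, group 14): the stated order contradicts the simple trend.
(B) Br (period 4, group 17) vs Ca (period 4, group 2): the stated order agrees with the simple trend.
(C) F (period 2, group 17) vs Sn (period 5, group 14): the stated order agrees with the simple trend.
(D) Sn (period 5, group 14) vs Ba (period 6, group 2): the stated order agrees with the simple trend.
The exception is (A): Si's larger, more diffuse 3p orbitals accept an added electron slightly more readily than C's compact 2p.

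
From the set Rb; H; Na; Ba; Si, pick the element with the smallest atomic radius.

H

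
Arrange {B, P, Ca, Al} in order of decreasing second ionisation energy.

B, P, Al, Ca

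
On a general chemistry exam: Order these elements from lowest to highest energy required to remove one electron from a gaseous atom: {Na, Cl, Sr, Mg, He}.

Na < Sr < Mg < Cl < He

He is in period 1, group 18; Na is in period 3, group 1; Mg is in period 3, group 2; Cl is in period 3, group 17; Sr is in period 5, group 2.
Across a period the outer electron is held more tightly (higher IE₁); down a group it sits in a higher shell, more shielded, and comes off more easily.
These span different periods and groups, so the two trends combine.
Sr > Na: the two effects oppose for this pair; the across-period effect wins (550 vs 496 kJ/mol).
Mg > Sr: they share group 2; the group trend gives Mg the larger value.
Cl > Mg: both are in period 3; the period trend gives Cl the larger value.
He > Cl: both effects reinforce here, so He is clearly the higher of the two.
Approximate values (kJ/mol): He 2372, Na 496, Mg 738, Cl 1251, Sr 550.
So from lowest to highest: Na < Sr < Mg < Cl < He.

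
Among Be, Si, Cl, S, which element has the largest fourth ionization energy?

Be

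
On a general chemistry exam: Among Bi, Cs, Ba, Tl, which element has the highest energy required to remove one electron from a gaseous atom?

Across a period the outer electron is held more tightly (higher IE₁); down a group it sits in a higher shell, more shielded, and comes off more easily.
All lie in period 6, so first ionization energy increases left to right.
The highest energy required to remove one electron from a gaseous atom among these belongs to Bi.

Bi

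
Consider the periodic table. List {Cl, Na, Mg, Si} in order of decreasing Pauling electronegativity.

Electronegativity increases across a period and decreases down a group, tracking effective nuclear charge and atomic size.
All lie in period 3, so electronegativity increases left to right.
So from highest to lowest: Cl > Si > Mg > Na.

Cl, Si, Mg, Na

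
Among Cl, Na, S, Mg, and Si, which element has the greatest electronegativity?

Cl

Na is in period 3, group 1; Mg is in period 3, group 2; Si is in period 3, group 14; S is in period 3, group 16; Cl is in period 3, group 17.
Atoms toward the upper right of the periodic table pull bonding electrons most strongly.
All lie in period 3, so electronegativity increases left to right.
The greatest electronegativity among these belongs to Cl.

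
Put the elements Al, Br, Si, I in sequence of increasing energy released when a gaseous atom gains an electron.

Al is in period 3, group 13; Si is in period 3, group 14; Br is in period 4, group 17; I is in period 5, group 17.
EA tends to increase across a period and decrease down a group, though the pattern is less regular than for IE or radius.
These span different periods and groups, so the two trends combine.
Si > Al: Si lies to the right of Al in period 3, so the across-period effect alone puts Si higher.
I > Si: the two effects oppose for this pair; the across-period effect wins (295 vs 134 kJ/mol).
Br > I: Br sits above I in group 17, so the down-group effect alone puts Br higher.
Tabulated electron affinity (kJ/mol): Al 42, Si 134, Br 325, I 295.
So from lowest to highest: Al < Si < I < Br.

Al < Si < I < Br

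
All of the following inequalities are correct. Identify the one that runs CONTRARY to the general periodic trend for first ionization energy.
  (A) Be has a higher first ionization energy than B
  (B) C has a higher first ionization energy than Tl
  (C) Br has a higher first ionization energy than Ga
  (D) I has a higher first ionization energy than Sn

The general trend: first ionization energy increases across a period and decreases down a group.
(A) Be (period 2, group 2) vs B (period 2, group 13): the stated order contradicts the simple trend.
(B) C (period 2, group 14) vs Tl (period 6, group 13): the stated order agrees with the simple trend.
(C) Br (period 4, group 17) vs Ga (period 4, group 13): the stated order agrees with the simple trend.
(D) I (period 5, group 17) vs Sn (period 5, group 14): the stated order agrees with the simple trend.
The exception is (A): removing B's lone 2p electron is easier than breaking Be's filled 2s².

(A)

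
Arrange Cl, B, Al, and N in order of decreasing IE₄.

After 3 electrons have been removed, what remains? Cl³⁺ still has 4 valence electrons; B³⁺ is the bare [He] core; Al³⁺ is the bare [Ne] core; N³⁺ still has 2 valence electrons.
Core electrons are held far more tightly than valence electrons, so Al and B top the IE_4 order.
Valence configurations: Cl³⁺ [Ne]3s²3p², N³⁺ [He]2s².
Approximate IE_4 values (kJ/mol): Cl 5159, B 25026, Al 11577, N 7475.
So the fourth ionization energies run Cl < N < Al < B.

B, Al, N, Cl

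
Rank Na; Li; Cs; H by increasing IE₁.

IE₁ increases left→right with effective nuclear charge and decreases top→bottom as the valence shell moves farther out.
All are in group 1, so first ionization energy increases up the group.
So from lowest to highest: Cs < Na < Li < H.

Cs < Na < Li < H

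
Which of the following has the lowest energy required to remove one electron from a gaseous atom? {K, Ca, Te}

K is in period 4, group 1; Ca is in period 4, group 2; Te is in period 5, group 16.
IE₁ increases left→right with effective nuclear charge and decreases top→bottom as the valence shell moves farther out.
These span different periods and groups, so the two trends combine.
Ca > K: Ca lies to the right of K in period 4, so the across-period effect alone puts Ca higher.
Te > Ca: period and group pull opposite ways; the across-period shift dominates (869 vs 590 kJ/mol).
Tabulated first ionization energy (kJ/mol): K 419, Ca 590, Te 869.
The lowest energy required to remove one electron from a gaseous atom among these belongs to K.

K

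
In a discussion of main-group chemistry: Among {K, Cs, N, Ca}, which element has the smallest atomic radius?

N is in period 2, group 15; K is in period 4, group 1; Ca is in period 4, group 2; Cs is in period 6, group 1.
Moving right in a period, electrons are added to the same shell under a stronger nuclear pull, so atoms get smaller; moving down, a new shell is opened and atoms get larger.
These span different periods and groups, so the two trends combine.
Ca > N: both effects reinforce here, so Ca is clearly the larger of the two.
K > Ca: both are in period 4; the period trend gives K the larger value.
Cs > K: Cs sits below K in group 1, so the down-group effect alone puts Cs larger.
For reference (pm): N 71, K 196, Ca 171, Cs 232.
The smallest atomic radius among these belongs to N.

N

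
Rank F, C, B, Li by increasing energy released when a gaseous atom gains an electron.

B < Li < C < F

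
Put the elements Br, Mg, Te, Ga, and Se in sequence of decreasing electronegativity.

Mg is in period 3, group 2; Ga is in period 4, group 13; Se is in period 4, group 16; Br is in period 4, group 17; Te is in period 5, group 16.
EN rises left→right (higher Z_eff, smaller atoms) and falls top→bottom (larger, more shielded atoms).
These span different periods and groups, so the two trends combine.
Ga > Mg: period and group pull opposite ways; the across-period shift dominates (1.81 vs 1.31).
Te > Ga: period and group pull opposite ways; the across-period shift dominates (2.10 vs 1.81).
Se > Te: Se sits above Te in group 16, so the down-group effect alone puts Se higher.
Br > Se: Br lies to the right of Se in period 4, so the across-period effect alone puts Br higher.
Tabulated electronegativity (Pauling): Mg 1.31, Ga 1.81, Se 2.55, Br 2.96, Te 2.10.
So from highest to lowest: Br > Se > Te > Ga > Mg.

Br > Se > Te > Ga > Mg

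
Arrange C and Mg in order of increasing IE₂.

IE_2 is the cost of taking one more electron from the +1 cation: C⁺ still has 3 valence electrons; Mg⁺ still has 1 valence electron.
All are still removing valence electrons, so compare the +1 ions as you would atoms: IE_2 generally rises across a period (higher Z_eff) and falls down a group (larger shell), subject to the usual subshell exceptions.
Valence configurations: C⁺ [He]2s²2p¹, Mg⁺ [Ne]3s¹.
Approximate IE_2 values (kJ/mol): C 2353, Mg 1451.
So the second ionization energies run Mg < C.

Mg < C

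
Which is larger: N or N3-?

N3-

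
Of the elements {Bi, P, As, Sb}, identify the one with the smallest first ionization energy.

Bi

Removing the outermost electron gets harder across a period and easier down a group.
All are in group 15, so first ionization energy increases up the group.
The smallest first ionization energy among these belongs to Bi.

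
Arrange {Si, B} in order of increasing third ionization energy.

After 2 electrons have been removed, what remains? Si²⁺ still has 2 valence electrons; B²⁺ still has 1 valence electron.
All are still removing valence electrons, so compare the +2 ions as you would atoms: IE_3 generally rises across a period (higher Z_eff) and falls down a group (larger shell), subject to the usual subshell exceptions.
Valence configurations: Si²⁺ [Ne]3s², B²⁺ [He]2s¹.
Tabulated IE_3 (kJ/mol): Si 3232, B 3660.
Overall IE_3 order: Si < B.

Si < B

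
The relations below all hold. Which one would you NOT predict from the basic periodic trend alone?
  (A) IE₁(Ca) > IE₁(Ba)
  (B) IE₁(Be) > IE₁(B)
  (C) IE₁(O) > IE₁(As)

(B)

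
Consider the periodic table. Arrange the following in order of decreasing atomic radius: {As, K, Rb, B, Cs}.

Cs > Rb > K > As > B

B is in period 2, group 13; K is in period 4, group 1; As is in period 4, group 15; Rb is in period 5, group 1; Cs is in period 6, group 1.
Radius decreases left→right (rising Z_eff, same n) and increases top→bottom (higher n).
Neither a single period nor a single group — weigh both effects.
As > B: the two effects oppose for this pair; the down-group effect wins (121 vs 85 pm).
K > As: K lies to the left of As in period 4, so the across-period effect alone puts K larger.
Rb > K: they share group 1; the group trend gives Rb the larger value.
Cs > Rb: they share group 1; the group trend gives Cs the larger value.
Approximate values (pm): B 85, K 196, As 121, Rb 210, Cs 232.
So from largest to smallest: Cs > Rb > K > As > B.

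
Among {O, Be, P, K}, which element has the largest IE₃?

After 2 electrons have been removed, what remains? O²⁺ still has 4 valence electrons; Be²⁺ is the bare [He] core; P²⁺ still has 3 valence electrons; K²⁺ is already 1 electron into the core.
Usually core removal costs more than valence removal, but here the competition is close: a tightly held n=2 valence electron can cost more to remove than an n=3 core electron, so the actual values have to decide it.
Valence configurations: O²⁺ [He]2s²2p², P²⁺ [Ne]3s²3p¹.
Approximate IE_3 values (kJ/mol): O 5300, Be 14849, P 2914, K 4420.
Putting it together, IE_3: P < K < O < Be.

Be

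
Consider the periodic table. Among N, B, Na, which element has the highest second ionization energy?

Na

The second ionization energy removes an electron from the +1 ion. For each element: N⁺ still has 4 valence electrons; B⁺ still has 2 valence electrons; Na⁺ is the bare [Ne] core.
Breaking into a closed-shell core is much more expensive than removing a leftover valence electron — Na has the largest IE_2 here.
Valence configurations: N⁺ [He]2s²2p², B⁺ [He]2s².
The numbers (kJ/mol): N 2856, B 2427, Na 4562.
Putting it together, IE_2: B < N < Na.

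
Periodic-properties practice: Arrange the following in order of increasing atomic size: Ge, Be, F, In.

F < Be < Ge < In

Be is in period 2, group 2; F is in period 2, group 17; Ge is in period 4, group 14; In is in period 5, group 13.
Across a period the added protons contract the valence shell; down a group each new principal shell makes the atom larger.
These span different periods and groups, so the two trends combine.
Be > F: Be lies to the left of F in period 2, so the across-period effect alone puts Be larger.
Ge > Be: period and group pull opposite ways; the down-group shift dominates (121 vs 102 pm).
In > Ge: relative to Ge, both the across-period and down-group shifts push In's atomic radius up.
Tabulated atomic radius (pm): Be 102, F 64, Ge 121, In 142.
So from smallest to largest: F < Be < Ge < In.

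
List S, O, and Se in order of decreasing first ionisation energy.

O is in period 2, group 16; S is in period 3, group 16; Se is in period 4, group 16.
Across a period the outer electron is held more tightly (higher IE₁); down a group it sits in a higher shell, more shielded, and comes off more easily.
All are in group 16, so first ionization energy increases up the group.
So from highest to lowest: O > S > Se.

O > S > Se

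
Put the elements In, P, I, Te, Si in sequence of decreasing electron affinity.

Si is in period 3, group 14; P is in period 3, group 15; In is in period 5, group 13; Te is in period 5, group 16; I is in period 5, group 17.
Atoms with high Z_eff and room in the valence shell (especially the halogens) have the most exothermic electron affinities.
Neither a single period nor a single group — weigh both effects.
P > In: both effects reinforce here, so P is clearly the higher of the two.
Si > P: this pair runs against the simple trend — see the exception note.
Te > Si: period and group pull opposite ways; the across-period shift dominates (190 vs 134 kJ/mol).
I > Te: I lies to the right of Te in period 5, so the across-period effect alone puts I higher.
Note the exception: Si has a higher electron affinity than P, contrary to the simple trend — adding an electron to P's half-filled 3p³ is unfavourable, so Si (3p²) has the more exothermic EA.
Tabulated electron affinity (kJ/mol): Si 134, P 72, In 29, Te 190, I 295.
So from highest to lowest: I > Te > Si > P > In.

I, Te, Si, P, In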